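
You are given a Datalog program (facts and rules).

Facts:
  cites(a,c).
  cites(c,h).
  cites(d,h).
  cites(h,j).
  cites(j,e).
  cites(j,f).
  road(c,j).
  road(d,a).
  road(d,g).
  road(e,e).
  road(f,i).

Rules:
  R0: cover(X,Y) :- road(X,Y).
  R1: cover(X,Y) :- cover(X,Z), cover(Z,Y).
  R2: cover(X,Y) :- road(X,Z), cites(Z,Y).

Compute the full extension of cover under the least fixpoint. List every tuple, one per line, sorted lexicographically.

cover(c,e)
cover(c,f)
cover(c,i)
cover(c,j)
cover(d,a)
cover(d,c)
cover(d,e)
cover(d,f)
cover(d,g)
cover(d,i)
cover(d,j)
cover(e,e)
cover(f,i)

round 1: derive cover(c,j) via R0 from road(c,j)
round 1: derive cover(d,a) via R0 from road(d,a)
round 1: derive cover(d,g) via R0 from road(d,g)
round 1: derive cover(e,e) via R0 from road(e,e)
round 1: derive cover(f,i) via R0 from road(f,i)
round 1: derive cover(c,e) via R2 from road(c,j), cites(j,e)
round 1: derive cover(c,f) via R2 from road(c,j), cites(j,f)
round 1: derive cover(d,c) via R2 from road(d,a), cites(a,c)
round 2: derive cover(c,i) via R1 from cover(c,f), cover(f,i)
round 2: derive cover(d,e) via R1 from cover(d,c), cover(c,e)
round 2: derive cover(d,f) via R1 from cover(d,c), cover(c,f)
round 2: derive cover(d,j) via R1 from cover(d,c), cover(c,j)
round 3: derive cover(d,i) via R1 from cover(d,c), cover(c,i)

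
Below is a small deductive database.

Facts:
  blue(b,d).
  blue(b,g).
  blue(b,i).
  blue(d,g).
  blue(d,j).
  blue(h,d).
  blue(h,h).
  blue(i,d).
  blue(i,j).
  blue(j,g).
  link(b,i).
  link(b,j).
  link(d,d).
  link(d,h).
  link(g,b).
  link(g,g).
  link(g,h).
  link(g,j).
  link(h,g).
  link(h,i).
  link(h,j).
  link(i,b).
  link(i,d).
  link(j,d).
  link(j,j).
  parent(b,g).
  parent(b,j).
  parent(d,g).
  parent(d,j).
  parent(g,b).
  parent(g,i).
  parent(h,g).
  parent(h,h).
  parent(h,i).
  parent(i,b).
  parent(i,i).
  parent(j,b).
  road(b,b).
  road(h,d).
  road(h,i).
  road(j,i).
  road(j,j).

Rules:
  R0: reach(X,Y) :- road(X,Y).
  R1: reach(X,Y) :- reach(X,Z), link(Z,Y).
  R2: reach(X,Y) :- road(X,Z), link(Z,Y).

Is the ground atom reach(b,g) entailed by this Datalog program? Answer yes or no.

yes

round 1: derive reach(b,b) via R0 from road(b,b)
round 1: derive reach(h,d) via R0 from road(h,d)
round 1: derive reach(h,i) via R0 from road(h,i)
round 1: derive reach(j,i) via R0 from road(j,i)
round 1: derive reach(j,j) via R0 from road(j,j)
round 1: derive reach(b,i) via R2 from road(b,b), link(b,i)
round 1: derive reach(b,j) via R2 from road(b,b), link(b,j)
round 1: derive reach(h,b) via R2 from road(h,i), link(i,b)
round 1: derive reach(h,h) via R2 from road(h,d), link(d,h)
round 1: derive reach(j,b) via R2 from road(j,i), link(i,b)
round 1: derive reach(j,d) via R2 from road(j,i), link(i,d)
round 2: derive reach(b,d) via R1 from reach(b,i), link(i,d)
round 2: derive reach(h,g) via R1 from reach(h,h), link(h,g)
round 2: derive reach(h,j) via R1 from reach(h,b), link(b,j)
round 2: derive reach(j,h) via R1 from reach(j,d), link(d,h)
round 3: derive reach(b,h) via R1 from reach(b,d), link(d,h)
round 3: derive reach(j,g) via R1 from reach(j,h), link(h,g)
round 4: derive reach(b,g) via R1 from reach(b,h), link(h,g)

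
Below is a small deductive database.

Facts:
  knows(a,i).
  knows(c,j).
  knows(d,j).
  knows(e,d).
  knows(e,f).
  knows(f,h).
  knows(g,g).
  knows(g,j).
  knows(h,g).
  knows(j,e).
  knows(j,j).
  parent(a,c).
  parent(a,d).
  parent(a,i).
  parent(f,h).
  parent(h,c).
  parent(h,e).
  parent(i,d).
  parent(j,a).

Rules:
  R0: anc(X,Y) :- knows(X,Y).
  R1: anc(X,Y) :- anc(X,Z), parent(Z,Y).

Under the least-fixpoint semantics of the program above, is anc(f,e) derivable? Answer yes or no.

round 1: derive anc(a,i) via R0 from knows(a,i)
round 1: derive anc(c,j) via R0 from knows(c,j)
round 1: derive anc(d,j) via R0 from knows(d,j)
round 1: derive anc(e,d) via R0 from knows(e,d)
round 1: derive anc(e,f) via R0 from knows(e,f)
round 1: derive anc(f,h) via R0 from knows(f,h)
round 1: derive anc(g,g) via R0 from knows(g,g)
round 1: derive anc(g,j) via R0 from knows(g,j)
round 1: derive anc(h,g) via R0 from knows(h,g)
round 1: derive anc(j,e) via R0 from knows(j,e)
round 1: derive anc(j,j) via R0 from knows(j,j)
round 2: derive anc(a,d) via R1 from anc(a,i), parent(i,d)
round 2: derive anc(c,a) via R1 from anc(c,j), parent(j,a)
round 2: derive anc(d,a) via R1 from anc(d,j), parent(j,a)
round 2: derive anc(e,h) via R1 from anc(e,f), parent(f,h)
round 2: derive anc(f,c) via R1 from anc(f,h), parent(h,c)
round 2: derive anc(f,e) via R1 from anc(f,h), parent(h,e)
round 2: derive anc(g,a) via R1 from anc(g,j), parent(j,a)
round 2: derive anc(j,a) via R1 from anc(j,j), parent(j,a)
round 3: derive anc(c,c) via R1 from anc(c,a), parent(a,c)
round 3: derive anc(c,d) via R1 from anc(c,a), parent(a,d)
round 3: derive anc(c,i) via R1 from anc(c,a), parent(a,i)
round 3: derive anc(d,c) via R1 from anc(d,a), parent(a,c)
round 3: derive anc(d,d) via R1 from anc(d,a), parent(a,d)
round 3: derive anc(d,i) via R1 from anc(d,a), parent(a,i)
round 3: derive anc(e,c) via R1 from anc(e,h), parent(h,c)
round 3: derive anc(e,e) via R1 from anc(e,h), parent(h,e)
round 3: derive anc(g,c) via R1 from anc(g,a), parent(a,c)
round 3: derive anc(g,d) via R1 from anc(g,a), parent(a,d)
round 3: derive anc(g,i) via R1 from anc(g,a), parent(a,i)
round 3: derive anc(j,c) via R1 from anc(j,a), parent(a,c)
round 3: derive anc(j,d) via R1 from anc(j,a), parent(a,d)
round 3: derive anc(j,i) via R1 from anc(j,a), parent(a,i)

yes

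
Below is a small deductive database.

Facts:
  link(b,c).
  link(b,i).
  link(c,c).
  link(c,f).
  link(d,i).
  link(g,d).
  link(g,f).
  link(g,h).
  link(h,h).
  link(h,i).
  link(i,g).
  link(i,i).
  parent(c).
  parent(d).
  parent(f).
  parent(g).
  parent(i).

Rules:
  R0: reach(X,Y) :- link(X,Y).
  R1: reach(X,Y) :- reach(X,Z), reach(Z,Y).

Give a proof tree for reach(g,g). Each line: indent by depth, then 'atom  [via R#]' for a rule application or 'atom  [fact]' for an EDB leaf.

reach(g,g)  [via R1]
  reach(g,d)  [via R0]
    link(g,d)  [fact]
  reach(d,g)  [via R1]
    reach(d,i)  [via R0]
      link(d,i)  [fact]
    reach(i,g)  [via R0]
      link(i,g)  [fact]

round 1: derive reach(b,c) via R0 from link(b,c)
round 1: derive reach(b,i) via R0 from link(b,i)
round 1: derive reach(c,c) via R0 from link(c,c)
round 1: derive reach(c,f) via R0 from link(c,f)
round 1: derive reach(d,i) via R0 from link(d,i)
round 1: derive reach(g,d) via R0 from link(g,d)
round 1: derive reach(g,f) via R0 from link(g,f)
round 1: derive reach(g,h) via R0 from link(g,h)
round 1: derive reach(h,h) via R0 from link(h,h)
round 1: derive reach(h,i) via R0 from link(h,i)
round 1: derive reach(i,g) via R0 from link(i,g)
round 1: derive reach(i,i) via R0 from link(i,i)
round 2: derive reach(b,f) via R1 from reach(b,c), reach(c,f)
round 2: derive reach(b,g) via R1 from reach(b,i), reach(i,g)
round 2: derive reach(d,g) via R1 from reach(d,i), reach(i,g)
round 2: derive reach(g,i) via R1 from reach(g,d), reach(d,i)
round 2: derive reach(h,g) via R1 from reach(h,i), reach(i,g)
round 2: derive reach(i,d) via R1 from reach(i,g), reach(g,d)
round 2: derive reach(i,f) via R1 from reach(i,g), reach(g,f)
round 2: derive reach(i,h) via R1 from reach(i,g), reach(g,h)
round 3: derive reach(b,d) via R1 from reach(b,g), reach(g,d)
round 3: derive reach(b,h) via R1 from reach(b,g), reach(g,h)
round 3: derive reach(d,d) via R1 from reach(d,g), reach(g,d)
round 3: derive reach(d,f) via R1 from reach(d,g), reach(g,f)
round 3: derive reach(d,h) via R1 from reach(d,g), reach(g,h)
round 3: derive reach(g,g) via R1 from reach(g,d), reach(d,g)
round 3: derive reach(h,d) via R1 from reach(h,g), reach(g,d)
round 3: derive reach(h,f) via R1 from reach(h,g), reach(g,f)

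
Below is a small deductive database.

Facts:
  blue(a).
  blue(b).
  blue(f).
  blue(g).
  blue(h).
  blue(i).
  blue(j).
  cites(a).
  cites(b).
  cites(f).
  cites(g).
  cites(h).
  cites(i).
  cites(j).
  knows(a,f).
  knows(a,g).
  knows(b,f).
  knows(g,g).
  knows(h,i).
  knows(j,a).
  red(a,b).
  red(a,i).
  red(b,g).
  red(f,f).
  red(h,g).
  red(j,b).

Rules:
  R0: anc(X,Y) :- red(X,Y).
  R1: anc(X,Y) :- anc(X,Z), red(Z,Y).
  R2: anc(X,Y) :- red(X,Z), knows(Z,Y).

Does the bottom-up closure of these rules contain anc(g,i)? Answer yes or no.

no

round 1: derive anc(a,b) via R0 from red(a,b)
round 1: derive anc(a,i) via R0 from red(a,i)
round 1: derive anc(b,g) via R0 from red(b,g)
round 1: derive anc(f,f) via R0 from red(f,f)
round 1: derive anc(h,g) via R0 from red(h,g)
round 1: derive anc(j,b) via R0 from red(j,b)
round 1: derive anc(a,f) via R2 from red(a,b), knows(b,f)
round 1: derive anc(j,f) via R2 from red(j,b), knows(b,f)
round 2: derive anc(a,g) via R1 from anc(a,b), red(b,g)
round 2: derive anc(j,g) via R1 from anc(j,b), red(b,g)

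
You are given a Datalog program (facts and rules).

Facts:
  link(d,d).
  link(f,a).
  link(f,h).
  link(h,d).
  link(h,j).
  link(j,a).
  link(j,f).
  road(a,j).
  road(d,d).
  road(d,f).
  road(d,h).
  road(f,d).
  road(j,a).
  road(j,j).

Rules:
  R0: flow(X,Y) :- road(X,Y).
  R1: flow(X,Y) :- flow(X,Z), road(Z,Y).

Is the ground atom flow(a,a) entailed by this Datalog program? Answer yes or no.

round 1: derive flow(a,j) via R0 from road(a,j)
round 1: derive flow(d,d) via R0 from road(d,d)
round 1: derive flow(d,f) via R0 from road(d,f)
round 1: derive flow(d,h) via R0 from road(d,h)
round 1: derive flow(f,d) via R0 from road(f,d)
round 1: derive flow(j,a) via R0 from road(j,a)
round 1: derive flow(j,j) via R0 from road(j,j)
round 2: derive flow(a,a) via R1 from flow(a,j), road(j,a)
round 2: derive flow(f,f) via R1 from flow(f,d), road(d,f)
round 2: derive flow(f,h) via R1 from flow(f,d), road(d,h)

yes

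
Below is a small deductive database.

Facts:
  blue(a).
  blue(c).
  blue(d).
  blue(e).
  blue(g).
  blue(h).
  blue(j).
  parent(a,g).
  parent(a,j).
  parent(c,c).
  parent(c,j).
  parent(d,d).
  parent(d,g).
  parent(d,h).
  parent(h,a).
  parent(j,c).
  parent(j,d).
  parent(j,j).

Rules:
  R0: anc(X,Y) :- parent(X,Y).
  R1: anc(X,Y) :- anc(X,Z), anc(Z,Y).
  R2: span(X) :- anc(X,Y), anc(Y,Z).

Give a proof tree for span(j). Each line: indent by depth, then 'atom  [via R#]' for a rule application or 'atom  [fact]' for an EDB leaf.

span(j)  [via R2]
  anc(j,c)  [via R0]
    parent(j,c)  [fact]
  anc(c,c)  [via R0]
    parent(c,c)  [fact]

round 1: derive anc(a,g) via R0 from parent(a,g)
round 1: derive anc(a,j) via R0 from parent(a,j)
round 1: derive anc(c,c) via R0 from parent(c,c)
round 1: derive anc(c,j) via R0 from parent(c,j)
round 1: derive anc(d,d) via R0 from parent(d,d)
round 1: derive anc(d,g) via R0 from parent(d,g)
round 1: derive anc(d,h) via R0 from parent(d,h)
round 1: derive anc(h,a) via R0 from parent(h,a)
round 1: derive anc(j,c) via R0 from parent(j,c)
round 1: derive anc(j,d) via R0 from parent(j,d)
round 1: derive anc(j,j) via R0 from parent(j,j)
round 2: derive anc(a,c) via R1 from anc(a,j), anc(j,c)
round 2: derive anc(a,d) via R1 from anc(a,j), anc(j,d)
round 2: derive anc(c,d) via R1 from anc(c,j), anc(j,d)
round 2: derive anc(d,a) via R1 from anc(d,h), anc(h,a)
round 2: derive anc(h,g) via R1 from anc(h,a), anc(a,g)
round 2: derive anc(h,j) via R1 from anc(h,a), anc(a,j)
round 2: derive anc(j,g) via R1 from anc(j,d), anc(d,g)
round 2: derive anc(j,h) via R1 from anc(j,d), anc(d,h)
round 2: derive span(a) via R2 from anc(a,j), anc(j,c)
round 2: derive span(c) via R2 from anc(c,c), anc(c,c)
round 2: derive span(d) via R2 from anc(d,d), anc(d,d)
round 2: derive span(h) via R2 from anc(h,a), anc(a,g)
round 2: derive span(j) via R2 from anc(j,c), anc(c,c)
round 3: derive anc(a,a) via R1 from anc(a,d), anc(d,a)
round 3: derive anc(a,h) via R1 from anc(a,d), anc(d,h)
round 3: derive anc(c,a) via R1 from anc(c,d), anc(d,a)
round 3: derive anc(c,g) via R1 from anc(c,d), anc(d,g)
round 3: derive anc(c,h) via R1 from anc(c,d), anc(d,h)
round 3: derive anc(d,c) via R1 from anc(d,a), anc(a,c)
round 3: derive anc(d,j) via R1 from anc(d,a), anc(a,j)
round 3: derive anc(h,c) via R1 from anc(h,a), anc(a,c)
round 3: derive anc(h,d) via R1 from anc(h,a), anc(a,d)
round 3: derive anc(h,h) via R1 from anc(h,j), anc(j,h)
round 3: derive anc(j,a) via R1 from anc(j,d), anc(d,a)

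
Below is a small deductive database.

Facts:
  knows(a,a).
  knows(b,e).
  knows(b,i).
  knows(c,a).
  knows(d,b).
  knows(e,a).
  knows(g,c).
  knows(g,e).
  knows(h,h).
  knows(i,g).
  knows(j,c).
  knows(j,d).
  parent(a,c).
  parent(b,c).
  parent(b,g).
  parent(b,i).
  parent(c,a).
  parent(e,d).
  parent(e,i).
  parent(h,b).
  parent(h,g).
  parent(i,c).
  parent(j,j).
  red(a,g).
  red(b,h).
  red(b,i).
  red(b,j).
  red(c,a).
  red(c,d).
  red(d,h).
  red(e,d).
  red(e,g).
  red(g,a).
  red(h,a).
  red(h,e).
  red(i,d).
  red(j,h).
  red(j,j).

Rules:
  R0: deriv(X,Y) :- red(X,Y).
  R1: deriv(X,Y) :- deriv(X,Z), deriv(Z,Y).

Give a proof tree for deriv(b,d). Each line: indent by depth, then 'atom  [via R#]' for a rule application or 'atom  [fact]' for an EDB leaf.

round 1: derive deriv(a,g) via R0 from red(a,g)
round 1: derive deriv(b,h) via R0 from red(b,h)
round 1: derive deriv(b,i) via R0 from red(b,i)
round 1: derive deriv(b,j) via R0 from red(b,j)
round 1: derive deriv(c,a) via R0 from red(c,a)
round 1: derive deriv(c,d) via R0 from red(c,d)
round 1: derive deriv(d,h) via R0 from red(d,h)
round 1: derive deriv(e,d) via R0 from red(e,d)
round 1: derive deriv(e,g) via R0 from red(e,g)
round 1: derive deriv(g,a) via R0 from red(g,a)
round 1: derive deriv(h,a) via R0 from red(h,a)
round 1: derive deriv(h,e) via R0 from red(h,e)
round 1: derive deriv(i,d) via R0 from red(i,d)
round 1: derive deriv(j,h) via R0 from red(j,h)
round 1: derive deriv(j,j) via R0 from red(j,j)
round 2: derive deriv(a,a) via R1 from deriv(a,g), deriv(g,a)
round 2: derive deriv(b,a) via R1 from deriv(b,h), deriv(h,a)
round 2: derive deriv(b,d) via R1 from deriv(b,i), deriv(i,d)
round 2: derive deriv(b,e) via R1 from deriv(b,h), deriv(h,e)
round 2: derive deriv(c,g) via R1 from deriv(c,a), deriv(a,g)
round 2: derive deriv(c,h) via R1 from deriv(c,d), deriv(d,h)
round 2: derive deriv(d,a) via R1 from deriv(d,h), deriv(h,a)
round 2: derive deriv(d,e) via R1 from deriv(d,h), deriv(h,e)
round 2: derive deriv(e,a) via R1 from deriv(e,g), deriv(g,a)
round 2: derive deriv(e,h) via R1 from deriv(e,d), deriv(d,h)
round 2: derive deriv(g,g) via R1 from deriv(g,a), deriv(a,g)
round 2: derive deriv(h,d) via R1 from deriv(h,e), deriv(e,d)
round 2: derive deriv(h,g) via R1 from deriv(h,a), deriv(a,g)
round 2: derive deriv(i,h) via R1 from deriv(i,d), deriv(d,h)
round 2: derive deriv(j,a) via R1 from deriv(j,h), deriv(h,a)
round 2: derive deriv(j,e) via R1 from deriv(j,h), deriv(h,e)
round 3: derive deriv(b,g) via R1 from deriv(b,a), deriv(a,g)
round 3: derive deriv(c,e) via R1 from deriv(c,d), deriv(d,e)
round 3: derive deriv(d,d) via R1 from deriv(d,e), deriv(e,d)
round 3: derive deriv(d,g) via R1 from deriv(d,a), deriv(a,g)
round 3: derive deriv(e,e) via R1 from deriv(e,d), deriv(d,e)
round 3: derive deriv(h,h) via R1 from deriv(h,d), deriv(d,h)
round 3: derive deriv(i,a) via R1 from deriv(i,d), deriv(d,a)
round 3: derive deriv(i,e) via R1 from deriv(i,d), deriv(d,e)
round 3: derive deriv(i,g) via R1 from deriv(i,h), deriv(h,g)
round 3: derive deriv(j,d) via R1 from deriv(j,e), deriv(e,d)
round 3: derive deriv(j,g) via R1 from deriv(j,a), deriv(a,g)

deriv(b,d)  [via R1]
  deriv(b,i)  [via R0]
    red(b,i)  [fact]
  deriv(i,d)  [via R0]
    red(i,d)  [fact]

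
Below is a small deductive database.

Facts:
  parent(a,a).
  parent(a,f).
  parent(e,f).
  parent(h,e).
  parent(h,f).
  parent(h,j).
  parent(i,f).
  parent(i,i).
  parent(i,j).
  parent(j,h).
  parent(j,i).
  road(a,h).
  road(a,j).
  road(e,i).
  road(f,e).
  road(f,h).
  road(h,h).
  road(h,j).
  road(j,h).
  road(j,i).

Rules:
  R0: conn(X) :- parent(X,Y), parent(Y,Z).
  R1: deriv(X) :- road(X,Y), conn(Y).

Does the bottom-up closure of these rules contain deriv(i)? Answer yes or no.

no

round 1: derive conn(a) via R0 from parent(a,a), parent(a,a)
round 1: derive conn(h) via R0 from parent(h,e), parent(e,f)
round 1: derive conn(i) via R0 from parent(i,i), parent(i,f)
round 1: derive conn(j) via R0 from parent(j,h), parent(h,e)
round 2: derive deriv(a) via R1 from road(a,h), conn(h)
round 2: derive deriv(e) via R1 from road(e,i), conn(i)
round 2: derive deriv(f) via R1 from road(f,h), conn(h)
round 2: derive deriv(h) via R1 from road(h,h), conn(h)
round 2: derive deriv(j) via R1 from road(j,h), conn(h)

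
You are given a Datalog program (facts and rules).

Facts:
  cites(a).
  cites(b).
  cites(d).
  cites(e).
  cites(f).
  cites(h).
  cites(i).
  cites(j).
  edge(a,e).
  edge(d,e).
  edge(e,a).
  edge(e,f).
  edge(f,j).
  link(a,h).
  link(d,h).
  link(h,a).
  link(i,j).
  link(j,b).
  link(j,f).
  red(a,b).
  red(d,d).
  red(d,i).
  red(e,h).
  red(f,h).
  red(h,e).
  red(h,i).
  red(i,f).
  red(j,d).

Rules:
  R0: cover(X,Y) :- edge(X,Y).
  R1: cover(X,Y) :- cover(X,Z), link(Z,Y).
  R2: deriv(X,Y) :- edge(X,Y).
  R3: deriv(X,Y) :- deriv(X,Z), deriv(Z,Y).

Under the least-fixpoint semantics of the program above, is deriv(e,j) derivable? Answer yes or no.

round 1: derive deriv(a,e) via R2 from edge(a,e)
round 1: derive deriv(d,e) via R2 from edge(d,e)
round 1: derive deriv(e,a) via R2 from edge(e,a)
round 1: derive deriv(e,f) via R2 from edge(e,f)
round 1: derive deriv(f,j) via R2 from edge(f,j)
round 2: derive deriv(a,a) via R3 from deriv(a,e), deriv(e,a)
round 2: derive deriv(a,f) via R3 from deriv(a,e), deriv(e,f)
round 2: derive deriv(d,a) via R3 from deriv(d,e), deriv(e,a)
round 2: derive deriv(d,f) via R3 from deriv(d,e), deriv(e,f)
round 2: derive deriv(e,e) via R3 from deriv(e,a), deriv(a,e)
round 2: derive deriv(e,j) via R3 from deriv(e,f), deriv(f,j)
round 3: derive deriv(a,j) via R3 from deriv(a,e), deriv(e,j)
round 3: derive deriv(d,j) via R3 from deriv(d,e), deriv(e,j)

yes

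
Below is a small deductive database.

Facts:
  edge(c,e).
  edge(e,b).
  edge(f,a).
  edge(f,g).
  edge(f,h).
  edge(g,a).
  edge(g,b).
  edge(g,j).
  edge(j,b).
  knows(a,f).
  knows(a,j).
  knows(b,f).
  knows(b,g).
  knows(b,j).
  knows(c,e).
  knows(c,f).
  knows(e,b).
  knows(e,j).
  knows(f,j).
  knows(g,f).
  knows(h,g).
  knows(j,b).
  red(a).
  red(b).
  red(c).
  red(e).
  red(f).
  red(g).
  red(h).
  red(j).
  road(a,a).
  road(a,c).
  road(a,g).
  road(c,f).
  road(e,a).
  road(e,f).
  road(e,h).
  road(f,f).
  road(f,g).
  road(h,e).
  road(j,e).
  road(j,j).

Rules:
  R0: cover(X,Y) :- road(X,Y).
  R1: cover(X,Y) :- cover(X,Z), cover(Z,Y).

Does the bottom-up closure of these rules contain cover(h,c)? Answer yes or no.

round 1: derive cover(a,a) via R0 from road(a,a)
round 1: derive cover(a,c) via R0 from road(a,c)
round 1: derive cover(a,g) via R0 from road(a,g)
round 1: derive cover(c,f) via R0 from road(c,f)
round 1: derive cover(e,a) via R0 from road(e,a)
round 1: derive cover(e,f) via R0 from road(e,f)
round 1: derive cover(e,h) via R0 from road(e,h)
round 1: derive cover(f,f) via R0 from road(f,f)
round 1: derive cover(f,g) via R0 from road(f,g)
round 1: derive cover(h,e) via R0 from road(h,e)
round 1: derive cover(j,e) via R0 from road(j,e)
round 1: derive cover(j,j) via R0 from road(j,j)
round 2: derive cover(a,f) via R1 from cover(a,c), cover(c,f)
round 2: derive cover(c,g) via R1 from cover(c,f), cover(f,g)
round 2: derive cover(e,c) via R1 from cover(e,a), cover(a,c)
round 2: derive cover(e,e) via R1 from cover(e,h), cover(h,e)
round 2: derive cover(e,g) via R1 from cover(e,a), cover(a,g)
round 2: derive cover(h,a) via R1 from cover(h,e), cover(e,a)
round 2: derive cover(h,f) via R1 from cover(h,e), cover(e,f)
round 2: derive cover(h,h) via R1 from cover(h,e), cover(e,h)
round 2: derive cover(j,a) via R1 from cover(j,e), cover(e,a)
round 2: derive cover(j,f) via R1 from cover(j,e), cover(e,f)
round 2: derive cover(j,h) via R1 from cover(j,e), cover(e,h)
round 3: derive cover(h,c) via R1 from cover(h,a), cover(a,c)
round 3: derive cover(h,g) via R1 from cover(h,a), cover(a,g)
round 3: derive cover(j,c) via R1 from cover(j,a), cover(a,c)
round 3: derive cover(j,g) via R1 from cover(j,a), cover(a,g)

yes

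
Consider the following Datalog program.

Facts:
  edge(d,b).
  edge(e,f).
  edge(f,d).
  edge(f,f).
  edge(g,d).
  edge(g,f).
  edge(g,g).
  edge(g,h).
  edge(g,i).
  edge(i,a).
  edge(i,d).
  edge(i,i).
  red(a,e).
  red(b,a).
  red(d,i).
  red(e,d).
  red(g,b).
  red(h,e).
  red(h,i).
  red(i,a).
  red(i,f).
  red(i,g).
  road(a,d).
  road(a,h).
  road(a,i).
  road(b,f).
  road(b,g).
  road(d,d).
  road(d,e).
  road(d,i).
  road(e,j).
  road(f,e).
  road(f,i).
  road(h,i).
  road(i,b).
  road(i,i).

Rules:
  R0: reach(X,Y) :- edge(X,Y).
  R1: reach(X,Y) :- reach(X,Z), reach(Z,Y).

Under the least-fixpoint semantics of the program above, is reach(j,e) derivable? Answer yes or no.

round 1: derive reach(d,b) via R0 from edge(d,b)
round 1: derive reach(e,f) via R0 from edge(e,f)
round 1: derive reach(f,d) via R0 from edge(f,d)
round 1: derive reach(f,f) via R0 from edge(f,f)
round 1: derive reach(g,d) via R0 from edge(g,d)
round 1: derive reach(g,f) via R0 from edge(g,f)
round 1: derive reach(g,g) via R0 from edge(g,g)
round 1: derive reach(g,h) via R0 from edge(g,h)
round 1: derive reach(g,i) via R0 from edge(g,i)
round 1: derive reach(i,a) via R0 from edge(i,a)
round 1: derive reach(i,d) via R0 from edge(i,d)
round 1: derive reach(i,i) via R0 from edge(i,i)
round 2: derive reach(e,d) via R1 from reach(e,f), reach(f,d)
round 2: derive reach(f,b) via R1 from reach(f,d), reach(d,b)
round 2: derive reach(g,a) via R1 from reach(g,i), reach(i,a)
round 2: derive reach(g,b) via R1 from reach(g,d), reach(d,b)
round 2: derive reach(i,b) via R1 from reach(i,d), reach(d,b)
round 3: derive reach(e,b) via R1 from reach(e,d), reach(d,b)

no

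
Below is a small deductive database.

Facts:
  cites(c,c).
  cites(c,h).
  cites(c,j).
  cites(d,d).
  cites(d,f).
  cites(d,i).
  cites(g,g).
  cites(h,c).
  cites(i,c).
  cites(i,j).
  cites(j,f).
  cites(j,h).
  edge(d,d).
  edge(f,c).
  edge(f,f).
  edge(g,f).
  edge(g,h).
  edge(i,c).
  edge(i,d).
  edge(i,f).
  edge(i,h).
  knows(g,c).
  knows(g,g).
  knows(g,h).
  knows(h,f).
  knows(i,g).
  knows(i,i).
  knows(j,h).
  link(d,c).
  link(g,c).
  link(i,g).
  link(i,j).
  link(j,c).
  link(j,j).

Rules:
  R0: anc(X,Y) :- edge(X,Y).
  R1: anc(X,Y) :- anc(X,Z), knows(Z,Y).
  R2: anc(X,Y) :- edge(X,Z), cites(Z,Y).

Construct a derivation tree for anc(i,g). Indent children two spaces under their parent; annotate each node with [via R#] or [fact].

round 1: derive anc(d,d) via R0 from edge(d,d)
round 1: derive anc(f,c) via R0 from edge(f,c)
round 1: derive anc(f,f) via R0 from edge(f,f)
round 1: derive anc(g,f) via R0 from edge(g,f)
round 1: derive anc(g,h) via R0 from edge(g,h)
round 1: derive anc(i,c) via R0 from edge(i,c)
round 1: derive anc(i,d) via R0 from edge(i,d)
round 1: derive anc(i,f) via R0 from edge(i,f)
round 1: derive anc(i,h) via R0 from edge(i,h)
round 1: derive anc(d,f) via R2 from edge(d,d), cites(d,f)
round 1: derive anc(d,i) via R2 from edge(d,d), cites(d,i)
round 1: derive anc(f,h) via R2 from edge(f,c), cites(c,h)
round 1: derive anc(f,j) via R2 from edge(f,c), cites(c,j)
round 1: derive anc(g,c) via R2 from edge(g,h), cites(h,c)
round 1: derive anc(i,i) via R2 from edge(i,d), cites(d,i)
round 1: derive anc(i,j) via R2 from edge(i,c), cites(c,j)
round 2: derive anc(d,g) via R1 from anc(d,i), knows(i,g)
round 2: derive anc(i,g) via R1 from anc(i,i), knows(i,g)
round 3: derive anc(d,c) via R1 from anc(d,g), knows(g,c)
round 3: derive anc(d,h) via R1 from anc(d,g), knows(g,h)

anc(i,g)  [via R1]
  anc(i,i)  [via R2]
    edge(i,d)  [fact]
    cites(d,i)  [fact]
  knows(i,g)  [fact]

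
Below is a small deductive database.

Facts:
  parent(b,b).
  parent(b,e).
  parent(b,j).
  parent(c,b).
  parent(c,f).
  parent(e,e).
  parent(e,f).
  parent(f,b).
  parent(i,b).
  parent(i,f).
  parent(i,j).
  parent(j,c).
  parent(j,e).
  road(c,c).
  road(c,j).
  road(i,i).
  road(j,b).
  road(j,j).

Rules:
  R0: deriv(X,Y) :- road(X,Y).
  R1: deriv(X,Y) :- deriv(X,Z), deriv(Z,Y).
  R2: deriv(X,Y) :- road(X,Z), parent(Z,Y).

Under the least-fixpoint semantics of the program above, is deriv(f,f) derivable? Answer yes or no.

round 1: derive deriv(c,c) via R0 from road(c,c)
round 1: derive deriv(c,j) via R0 from road(c,j)
round 1: derive deriv(i,i) via R0 from road(i,i)
round 1: derive deriv(j,b) via R0 from road(j,b)
round 1: derive deriv(j,j) via R0 from road(j,j)
round 1: derive deriv(c,b) via R2 from road(c,c), parent(c,b)
round 1: derive deriv(c,e) via R2 from road(c,j), parent(j,e)
round 1: derive deriv(c,f) via R2 from road(c,c), parent(c,f)
round 1: derive deriv(i,b) via R2 from road(i,i), parent(i,b)
round 1: derive deriv(i,f) via R2 from road(i,i), parent(i,f)
round 1: derive deriv(i,j) via R2 from road(i,i), parent(i,j)
round 1: derive deriv(j,c) via R2 from road(j,j), parent(j,c)
round 1: derive deriv(j,e) via R2 from road(j,b), parent(b,e)
round 2: derive deriv(i,c) via R1 from deriv(i,j), deriv(j,c)
round 2: derive deriv(i,e) via R1 from deriv(i,j), deriv(j,e)
round 2: derive deriv(j,f) via R1 from deriv(j,c), deriv(c,f)

no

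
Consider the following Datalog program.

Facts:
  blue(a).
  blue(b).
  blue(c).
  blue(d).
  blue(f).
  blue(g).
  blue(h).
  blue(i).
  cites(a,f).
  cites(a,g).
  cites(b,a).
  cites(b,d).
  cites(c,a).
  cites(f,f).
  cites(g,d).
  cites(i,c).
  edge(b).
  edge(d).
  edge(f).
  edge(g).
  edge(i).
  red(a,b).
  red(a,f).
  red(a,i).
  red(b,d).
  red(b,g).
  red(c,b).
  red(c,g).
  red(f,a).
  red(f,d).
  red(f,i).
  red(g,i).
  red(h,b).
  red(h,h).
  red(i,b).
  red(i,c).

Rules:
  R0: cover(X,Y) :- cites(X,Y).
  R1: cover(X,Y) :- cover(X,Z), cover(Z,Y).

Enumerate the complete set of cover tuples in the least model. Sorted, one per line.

round 1: derive cover(a,f) via R0 from cites(a,f)
round 1: derive cover(a,g) via R0 from cites(a,g)
round 1: derive cover(b,a) via R0 from cites(b,a)
round 1: derive cover(b,d) via R0 from cites(b,d)
round 1: derive cover(c,a) via R0 from cites(c,a)
round 1: derive cover(f,f) via R0 from cites(f,f)
round 1: derive cover(g,d) via R0 from cites(g,d)
round 1: derive cover(i,c) via R0 from cites(i,c)
round 2: derive cover(a,d) via R1 from cover(a,g), cover(g,d)
round 2: derive cover(b,f) via R1 from cover(b,a), cover(a,f)
round 2: derive cover(b,g) via R1 from cover(b,a), cover(a,g)
round 2: derive cover(c,f) via R1 from cover(c,a), cover(a,f)
round 2: derive cover(c,g) via R1 from cover(c,a), cover(a,g)
round 2: derive cover(i,a) via R1 from cover(i,c), cover(c,a)
round 3: derive cover(c,d) via R1 from cover(c,a), cover(a,d)
round 3: derive cover(i,d) via R1 from cover(i,a), cover(a,d)
round 3: derive cover(i,f) via R1 from cover(i,a), cover(a,f)
round 3: derive cover(i,g) via R1 from cover(i,a), cover(a,g)

cover(a,d)
cover(a,f)
cover(a,g)
cover(b,a)
cover(b,d)
cover(b,f)
cover(b,g)
cover(c,a)
cover(c,d)
cover(c,f)
cover(c,g)
cover(f,f)
cover(g,d)
cover(i,a)
cover(i,c)
cover(i,d)
cover(i,f)
cover(i,g)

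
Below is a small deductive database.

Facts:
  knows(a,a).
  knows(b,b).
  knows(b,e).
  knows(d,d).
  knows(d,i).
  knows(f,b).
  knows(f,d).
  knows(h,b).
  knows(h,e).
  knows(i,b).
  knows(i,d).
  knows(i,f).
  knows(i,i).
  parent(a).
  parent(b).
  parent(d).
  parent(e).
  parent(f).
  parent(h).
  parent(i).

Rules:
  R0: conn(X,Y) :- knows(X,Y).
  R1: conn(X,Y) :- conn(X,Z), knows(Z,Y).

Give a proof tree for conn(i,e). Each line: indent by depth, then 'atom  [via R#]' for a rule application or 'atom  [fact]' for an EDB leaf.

conn(i,e)  [via R1]
  conn(i,b)  [via R0]
    knows(i,b)  [fact]
  knows(b,e)  [fact]

round 1: derive conn(a,a) via R0 from knows(a,a)
round 1: derive conn(b,b) via R0 from knows(b,b)
round 1: derive conn(b,e) via R0 from knows(b,e)
round 1: derive conn(d,d) via R0 from knows(d,d)
round 1: derive conn(d,i) via R0 from knows(d,i)
round 1: derive conn(f,b) via R0 from knows(f,b)
round 1: derive conn(f,d) via R0 from knows(f,d)
round 1: derive conn(h,b) via R0 from knows(h,b)
round 1: derive conn(h,e) via R0 from knows(h,e)
round 1: derive conn(i,b) via R0 from knows(i,b)
round 1: derive conn(i,d) via R0 from knows(i,d)
round 1: derive conn(i,f) via R0 from knows(i,f)
round 1: derive conn(i,i) via R0 from knows(i,i)
round 2: derive conn(d,b) via R1 from conn(d,i), knows(i,b)
round 2: derive conn(d,f) via R1 from conn(d,i), knows(i,f)
round 2: derive conn(f,e) via R1 from conn(f,b), knows(b,e)
round 2: derive conn(f,i) via R1 from conn(f,d), knows(d,i)
round 2: derive conn(i,e) via R1 from conn(i,b), knows(b,e)
round 3: derive conn(d,e) via R1 from conn(d,b), knows(b,e)
round 3: derive conn(f,f) via R1 from conn(f,i), knows(i,f)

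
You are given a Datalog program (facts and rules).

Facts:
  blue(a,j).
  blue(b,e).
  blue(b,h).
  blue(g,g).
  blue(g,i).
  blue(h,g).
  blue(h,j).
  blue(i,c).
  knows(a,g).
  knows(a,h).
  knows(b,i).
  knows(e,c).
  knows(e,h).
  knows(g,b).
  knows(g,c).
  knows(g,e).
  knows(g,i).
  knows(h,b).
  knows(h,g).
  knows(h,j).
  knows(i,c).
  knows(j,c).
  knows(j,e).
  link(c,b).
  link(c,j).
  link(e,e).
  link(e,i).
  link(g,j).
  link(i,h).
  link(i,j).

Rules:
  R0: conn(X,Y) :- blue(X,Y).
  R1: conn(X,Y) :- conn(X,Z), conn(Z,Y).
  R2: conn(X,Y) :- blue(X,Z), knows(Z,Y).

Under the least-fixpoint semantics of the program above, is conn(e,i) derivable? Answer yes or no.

no

round 1: derive conn(a,j) via R0 from blue(a,j)
round 1: derive conn(b,e) via R0 from blue(b,e)
round 1: derive conn(b,h) via R0 from blue(b,h)
round 1: derive conn(g,g) via R0 from blue(g,g)
round 1: derive conn(g,i) via R0 from blue(g,i)
round 1: derive conn(h,g) via R0 from blue(h,g)
round 1: derive conn(h,j) via R0 from blue(h,j)
round 1: derive conn(i,c) via R0 from blue(i,c)
round 1: derive conn(a,c) via R2 from blue(a,j), knows(j,c)
round 1: derive conn(a,e) via R2 from blue(a,j), knows(j,e)
round 1: derive conn(b,b) via R2 from blue(b,h), knows(h,b)
round 1: derive conn(b,c) via R2 from blue(b,e), knows(e,c)
round 1: derive conn(b,g) via R2 from blue(b,h), knows(h,g)
round 1: derive conn(b,j) via R2 from blue(b,h), knows(h,j)
round 1: derive conn(g,b) via R2 from blue(g,g), knows(g,b)
round 1: derive conn(g,c) via R2 from blue(g,g), knows(g,c)
round 1: derive conn(g,e) via R2 from blue(g,g), knows(g,e)
round 1: derive conn(h,b) via R2 from blue(h,g), knows(g,b)
round 1: derive conn(h,c) via R2 from blue(h,g), knows(g,c)
round 1: derive conn(h,e) via R2 from blue(h,g), knows(g,e)
round 1: derive conn(h,i) via R2 from blue(h,g), knows(g,i)
round 2: derive conn(b,i) via R1 from conn(b,g), conn(g,i)
round 2: derive conn(g,h) via R1 from conn(g,b), conn(b,h)
round 2: derive conn(g,j) via R1 from conn(g,b), conn(b,j)
round 2: derive conn(h,h) via R1 from conn(h,b), conn(b,h)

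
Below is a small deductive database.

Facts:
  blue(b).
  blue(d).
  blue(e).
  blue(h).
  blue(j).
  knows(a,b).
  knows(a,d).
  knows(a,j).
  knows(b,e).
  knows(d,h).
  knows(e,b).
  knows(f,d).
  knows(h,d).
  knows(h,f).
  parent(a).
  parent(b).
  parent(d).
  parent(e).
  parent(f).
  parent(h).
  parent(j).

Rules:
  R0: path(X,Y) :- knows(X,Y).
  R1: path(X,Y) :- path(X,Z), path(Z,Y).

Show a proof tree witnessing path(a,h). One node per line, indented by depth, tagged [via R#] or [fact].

round 1: derive path(a,b) via R0 from knows(a,b)
round 1: derive path(a,d) via R0 from knows(a,d)
round 1: derive path(a,j) via R0 from knows(a,j)
round 1: derive path(b,e) via R0 from knows(b,e)
round 1: derive path(d,h) via R0 from knows(d,h)
round 1: derive path(e,b) via R0 from knows(e,b)
round 1: derive path(f,d) via R0 from knows(f,d)
round 1: derive path(h,d) via R0 from knows(h,d)
round 1: derive path(h,f) via R0 from knows(h,f)
round 2: derive path(a,e) via R1 from path(a,b), path(b,e)
round 2: derive path(a,h) via R1 from path(a,d), path(d,h)
round 2: derive path(b,b) via R1 from path(b,e), path(e,b)
round 2: derive path(d,d) via R1 from path(d,h), path(h,d)
round 2: derive path(d,f) via R1 from path(d,h), path(h,f)
round 2: derive path(e,e) via R1 from path(e,b), path(b,e)
round 2: derive path(f,h) via R1 from path(f,d), path(d,h)
round 2: derive path(h,h) via R1 from path(h,d), path(d,h)
round 3: derive path(a,f) via R1 from path(a,d), path(d,f)
round 3: derive path(f,f) via R1 from path(f,d), path(d,f)

path(a,h)  [via R1]
  path(a,d)  [via R0]
    knows(a,d)  [fact]
  path(d,h)  [via R0]
    knows(d,h)  [fact]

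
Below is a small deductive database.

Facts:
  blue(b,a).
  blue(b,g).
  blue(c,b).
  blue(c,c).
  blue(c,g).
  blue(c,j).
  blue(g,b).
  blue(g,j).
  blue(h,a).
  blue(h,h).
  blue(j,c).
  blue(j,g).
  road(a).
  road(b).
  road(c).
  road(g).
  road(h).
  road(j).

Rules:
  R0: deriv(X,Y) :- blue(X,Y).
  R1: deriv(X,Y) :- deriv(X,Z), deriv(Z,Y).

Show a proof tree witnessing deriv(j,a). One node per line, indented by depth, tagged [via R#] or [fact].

deriv(j,a)  [via R1]
  deriv(j,b)  [via R1]
    deriv(j,c)  [via R0]
      blue(j,c)  [fact]
    deriv(c,b)  [via R0]
      blue(c,b)  [fact]
  deriv(b,a)  [via R0]
    blue(b,a)  [fact]

round 1: derive deriv(b,a) via R0 from blue(b,a)
round 1: derive deriv(b,g) via R0 from blue(b,g)
round 1: derive deriv(c,b) via R0 from blue(c,b)
round 1: derive deriv(c,c) via R0 from blue(c,c)
round 1: derive deriv(c,g) via R0 from blue(c,g)
round 1: derive deriv(c,j) via R0 from blue(c,j)
round 1: derive deriv(g,b) via R0 from blue(g,b)
round 1: derive deriv(g,j) via R0 from blue(g,j)
round 1: derive deriv(h,a) via R0 from blue(h,a)
round 1: derive deriv(h,h) via R0 from blue(h,h)
round 1: derive deriv(j,c) via R0 from blue(j,c)
round 1: derive deriv(j,g) via R0 from blue(j,g)
round 2: derive deriv(b,b) via R1 from deriv(b,g), deriv(g,b)
round 2: derive deriv(b,j) via R1 from deriv(b,g), deriv(g,j)
round 2: derive deriv(c,a) via R1 from deriv(c,b), deriv(b,a)
round 2: derive deriv(g,a) via R1 from deriv(g,b), deriv(b,a)
round 2: derive deriv(g,c) via R1 from deriv(g,j), deriv(j,c)
round 2: derive deriv(g,g) via R1 from deriv(g,b), deriv(b,g)
round 2: derive deriv(j,b) via R1 from deriv(j,c), deriv(c,b)
round 2: derive deriv(j,j) via R1 from deriv(j,c), deriv(c,j)
round 3: derive deriv(b,c) via R1 from deriv(b,g), deriv(g,c)
round 3: derive deriv(j,a) via R1 from deriv(j,b), deriv(b,a)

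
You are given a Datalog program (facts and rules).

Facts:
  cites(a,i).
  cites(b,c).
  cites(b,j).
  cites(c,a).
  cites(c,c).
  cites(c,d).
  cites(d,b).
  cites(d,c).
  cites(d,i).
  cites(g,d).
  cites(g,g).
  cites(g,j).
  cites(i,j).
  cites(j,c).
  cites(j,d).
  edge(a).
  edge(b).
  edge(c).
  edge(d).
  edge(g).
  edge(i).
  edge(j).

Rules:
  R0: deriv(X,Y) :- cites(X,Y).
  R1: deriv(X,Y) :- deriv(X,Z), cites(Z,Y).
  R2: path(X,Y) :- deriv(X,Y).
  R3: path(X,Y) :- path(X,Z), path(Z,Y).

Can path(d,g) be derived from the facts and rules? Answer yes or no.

round 1: derive deriv(a,i) via R0 from cites(a,i)
round 1: derive deriv(b,c) via R0 from cites(b,c)
round 1: derive deriv(b,j) via R0 from cites(b,j)
round 1: derive deriv(c,a) via R0 from cites(c,a)
round 1: derive deriv(c,c) via R0 from cites(c,c)
round 1: derive deriv(c,d) via R0 from cites(c,d)
round 1: derive deriv(d,b) via R0 from cites(d,b)
round 1: derive deriv(d,c) via R0 from cites(d,c)
round 1: derive deriv(d,i) via R0 from cites(d,i)
round 1: derive deriv(g,d) via R0 from cites(g,d)
round 1: derive deriv(g,g) via R0 from cites(g,g)
round 1: derive deriv(g,j) via R0 from cites(g,j)
round 1: derive deriv(i,j) via R0 from cites(i,j)
round 1: derive deriv(j,c) via R0 from cites(j,c)
round 1: derive deriv(j,d) via R0 from cites(j,d)
round 2: derive deriv(a,j) via R1 from deriv(a,i), cites(i,j)
round 2: derive deriv(b,a) via R1 from deriv(b,c), cites(c,a)
round 2: derive deriv(b,d) via R1 from deriv(b,c), cites(c,d)
round 2: derive deriv(c,b) via R1 from deriv(c,d), cites(d,b)
round 2: derive deriv(c,i) via R1 from deriv(c,a), cites(a,i)
round 2: derive deriv(d,a) via R1 from deriv(d,c), cites(c,a)
round 2: derive deriv(d,d) via R1 from deriv(d,c), cites(c,d)
round 2: derive deriv(d,j) via R1 from deriv(d,b), cites(b,j)
round 2: derive deriv(g,b) via R1 from deriv(g,d), cites(d,b)
round 2: derive deriv(g,c) via R1 from deriv(g,d), cites(d,c)
round 2: derive deriv(g,i) via R1 from deriv(g,d), cites(d,i)
round 2: derive deriv(i,c) via R1 from deriv(i,j), cites(j,c)
round 2: derive deriv(i,d) via R1 from deriv(i,j), cites(j,d)
round 2: derive deriv(j,a) via R1 from deriv(j,c), cites(c,a)
round 2: derive deriv(j,b) via R1 from deriv(j,d), cites(d,b)
round 2: derive deriv(j,i) via R1 from deriv(j,d), cites(d,i)
round 2: derive path(a,i) via R2 from deriv(a,i)
round 2: derive path(b,c) via R2 from deriv(b,c)
round 2: derive path(b,j) via R2 from deriv(b,j)
round 2: derive path(c,a) via R2 from deriv(c,a)
round 2: derive path(c,c) via R2 from deriv(c,c)
round 2: derive path(c,d) via R2 from deriv(c,d)
round 2: derive path(d,b) via R2 from deriv(d,b)
round 2: derive path(d,c) via R2 from deriv(d,c)
round 2: derive path(d,i) via R2 from deriv(d,i)
round 2: derive path(g,d) via R2 from deriv(g,d)
round 2: derive path(g,g) via R2 from deriv(g,g)
round 2: derive path(g,j) via R2 from deriv(g,j)
round 2: derive path(i,j) via R2 from deriv(i,j)
round 2: derive path(j,c) via R2 from deriv(j,c)
round 2: derive path(j,d) via R2 from deriv(j,d)
round 3: derive deriv(a,c) via R1 from deriv(a,j), cites(j,c)
round 3: derive deriv(a,d) via R1 from deriv(a,j), cites(j,d)
round 3: derive deriv(b,b) via R1 from deriv(b,d), cites(d,b)
round 3: derive deriv(b,i) via R1 from deriv(b,a), cites(a,i)
round 3: derive deriv(c,j) via R1 from deriv(c,b), cites(b,j)
round 3: derive deriv(g,a) via R1 from deriv(g,c), cites(c,a)
round 3: derive deriv(i,a) via R1 from deriv(i,c), cites(c,a)
round 3: derive deriv(i,b) via R1 from deriv(i,d), cites(d,b)
round 3: derive deriv(i,i) via R1 from deriv(i,d), cites(d,i)
round 3: derive deriv(j,j) via R1 from deriv(j,b), cites(b,j)
round 3: derive path(a,j) via R2 from deriv(a,j)
round 3: derive path(b,a) via R2 from deriv(b,a)
round 3: derive path(b,d) via R2 from deriv(b,d)
round 3: derive path(c,b) via R2 from deriv(c,b)
round 3: derive path(c,i) via R2 from deriv(c,i)
round 3: derive path(d,a) via R2 from deriv(d,a)
round 3: derive path(d,d) via R2 from deriv(d,d)
round 3: derive path(d,j) via R2 from deriv(d,j)
round 3: derive path(g,b) via R2 from deriv(g,b)
round 3: derive path(g,c) via R2 from deriv(g,c)
round 3: derive path(g,i) via R2 from deriv(g,i)
round 3: derive path(i,c) via R2 from deriv(i,c)
round 3: derive path(i,d) via R2 from deriv(i,d)
round 3: derive path(j,a) via R2 from deriv(j,a)
round 3: derive path(j,b) via R2 from deriv(j,b)
round 3: derive path(j,i) via R2 from deriv(j,i)
round 4: derive deriv(a,a) via R1 from deriv(a,c), cites(c,a)
round 4: derive deriv(a,b) via R1 from deriv(a,d), cites(d,b)
round 4: derive path(a,c) via R2 from deriv(a,c)
round 4: derive path(a,d) via R2 from deriv(a,d)
round 4: derive path(b,b) via R2 from deriv(b,b)
round 4: derive path(b,i) via R2 from deriv(b,i)
round 4: derive path(c,j) via R2 from deriv(c,j)
round 4: derive path(g,a) via R2 from deriv(g,a)
round 4: derive path(i,a) via R2 from deriv(i,a)
round 4: derive path(i,b) via R2 from deriv(i,b)
round 4: derive path(i,i) via R2 from deriv(i,i)
round 4: derive path(j,j) via R2 from deriv(j,j)
round 4: derive path(a,a) via R3 from path(a,j), path(j,a)
round 4: derive path(a,b) via R3 from path(a,j), path(j,b)

no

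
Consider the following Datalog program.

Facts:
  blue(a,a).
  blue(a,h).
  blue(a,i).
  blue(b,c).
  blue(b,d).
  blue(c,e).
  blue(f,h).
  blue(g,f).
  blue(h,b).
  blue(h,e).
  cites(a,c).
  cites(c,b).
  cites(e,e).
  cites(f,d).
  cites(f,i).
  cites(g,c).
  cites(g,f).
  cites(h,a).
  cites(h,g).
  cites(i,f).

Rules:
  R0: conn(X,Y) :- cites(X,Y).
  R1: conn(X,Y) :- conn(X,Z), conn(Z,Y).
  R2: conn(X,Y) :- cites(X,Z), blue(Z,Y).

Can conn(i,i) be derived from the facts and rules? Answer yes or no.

round 1: derive conn(a,c) via R0 from cites(a,c)
round 1: derive conn(c,b) via R0 from cites(c,b)
round 1: derive conn(e,e) via R0 from cites(e,e)
round 1: derive conn(f,d) via R0 from cites(f,d)
round 1: derive conn(f,i) via R0 from cites(f,i)
round 1: derive conn(g,c) via R0 from cites(g,c)
round 1: derive conn(g,f) via R0 from cites(g,f)
round 1: derive conn(h,a) via R0 from cites(h,a)
round 1: derive conn(h,g) via R0 from cites(h,g)
round 1: derive conn(i,f) via R0 from cites(i,f)
round 1: derive conn(a,e) via R2 from cites(a,c), blue(c,e)
round 1: derive conn(c,c) via R2 from cites(c,b), blue(b,c)
round 1: derive conn(c,d) via R2 from cites(c,b), blue(b,d)
round 1: derive conn(g,e) via R2 from cites(g,c), blue(c,e)
round 1: derive conn(g,h) via R2 from cites(g,f), blue(f,h)
round 1: derive conn(h,f) via R2 from cites(h,g), blue(g,f)
round 1: derive conn(h,h) via R2 from cites(h,a), blue(a,h)
round 1: derive conn(h,i) via R2 from cites(h,a), blue(a,i)
round 1: derive conn(i,h) via R2 from cites(i,f), blue(f,h)
round 2: derive conn(a,b) via R1 from conn(a,c), conn(c,b)
round 2: derive conn(a,d) via R1 from conn(a,c), conn(c,d)
round 2: derive conn(f,f) via R1 from conn(f,i), conn(i,f)
round 2: derive conn(f,h) via R1 from conn(f,i), conn(i,h)
round 2: derive conn(g,a) via R1 from conn(g,h), conn(h,a)
round 2: derive conn(g,b) via R1 from conn(g,c), conn(c,b)
round 2: derive conn(g,d) via R1 from conn(g,c), conn(c,d)
round 2: derive conn(g,g) via R1 from conn(g,h), conn(h,g)
round 2: derive conn(g,i) via R1 from conn(g,f), conn(f,i)
round 2: derive conn(h,c) via R1 from conn(h,a), conn(a,c)
round 2: derive conn(h,d) via R1 from conn(h,f), conn(f,d)
round 2: derive conn(h,e) via R1 from conn(h,a), conn(a,e)
round 2: derive conn(i,a) via R1 from conn(i,h), conn(h,a)
round 2: derive conn(i,d) via R1 from conn(i,f), conn(f,d)
round 2: derive conn(i,g) via R1 from conn(i,h), conn(h,g)
round 2: derive conn(i,i) via R1 from conn(i,f), conn(f,i)
round 3: derive conn(f,a) via R1 from conn(f,h), conn(h,a)
round 3: derive conn(f,c) via R1 from conn(f,h), conn(h,c)
round 3: derive conn(f,e) via R1 from conn(f,h), conn(h,e)
round 3: derive conn(f,g) via R1 from conn(f,h), conn(h,g)
round 3: derive conn(h,b) via R1 from conn(h,a), conn(a,b)
round 3: derive conn(i,b) via R1 from conn(i,a), conn(a,b)
round 3: derive conn(i,c) via R1 from conn(i,a), conn(a,c)
round 3: derive conn(i,e) via R1 from conn(i,a), conn(a,e)
round 4: derive conn(f,b) via R1 from conn(f,a), conn(a,b)

yes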